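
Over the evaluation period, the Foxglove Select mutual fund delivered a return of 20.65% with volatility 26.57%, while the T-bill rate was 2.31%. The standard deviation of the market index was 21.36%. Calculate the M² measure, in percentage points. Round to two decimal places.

Sharpe = (Rp − Rf) / σp = (20.65% − 2.31%) / 26.57% = 0.6903
M² = Rf + Sharpe × σm = 2.31% + 0.6903 × 21.36% = 17.0548%

17.05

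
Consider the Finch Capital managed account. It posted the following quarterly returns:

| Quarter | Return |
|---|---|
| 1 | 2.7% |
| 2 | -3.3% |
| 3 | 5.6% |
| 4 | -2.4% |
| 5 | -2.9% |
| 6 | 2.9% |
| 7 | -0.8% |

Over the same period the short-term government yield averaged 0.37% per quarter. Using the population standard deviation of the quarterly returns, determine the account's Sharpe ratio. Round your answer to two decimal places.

Mean return r̄ = 1.80 / 7 = 0.2571%
Population σ = √[Σ(r − r̄)² / 7] = √[72.2971 / 7] = √10.3282 = 3.2138%
Sharpe = (r̄ − rf) / σ = (0.2571 − 0.37) / 3.2138 = -0.1129 / 3.2138 = -0.0351

-0.04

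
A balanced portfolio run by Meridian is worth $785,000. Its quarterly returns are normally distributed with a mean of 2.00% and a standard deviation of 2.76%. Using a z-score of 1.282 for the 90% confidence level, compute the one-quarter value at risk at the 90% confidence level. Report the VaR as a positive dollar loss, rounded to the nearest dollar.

Return at the 90% tail: μ − z·σ = 2.00% − 1.282 × 2.76% = 2 − 3.53832 = -1.53832%
VaR = −(-1.53832%) × $785,000 = 1.53832% × $785,000 = $12,076

$12,076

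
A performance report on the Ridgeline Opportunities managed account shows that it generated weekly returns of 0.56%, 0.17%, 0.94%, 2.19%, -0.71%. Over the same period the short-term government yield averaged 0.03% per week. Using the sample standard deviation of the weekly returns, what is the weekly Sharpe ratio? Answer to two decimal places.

0.56

r̄ = (0.56 + 0.17 + 0.94 + 2.19 − 0.71) / 5 = 0.6300%
Sample std dev = √[4.5418 / 4] = 1.0656%
Sharpe = (r̄ − rf) / σ = (0.6300 − 0.03) / 1.0656 = 0.6000 / 1.0656 = 0.5631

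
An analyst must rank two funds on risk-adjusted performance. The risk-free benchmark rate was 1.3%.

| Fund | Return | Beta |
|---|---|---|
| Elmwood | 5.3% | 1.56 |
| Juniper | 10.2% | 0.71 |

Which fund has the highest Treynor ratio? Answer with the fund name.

Juniper

Elmwood: Treynor = (5.3% − 1.3%) / 1.56 = 2.564
Juniper: Treynor = (10.2% − 1.3%) / 0.71 = 12.535
Highest: Juniper (12.535).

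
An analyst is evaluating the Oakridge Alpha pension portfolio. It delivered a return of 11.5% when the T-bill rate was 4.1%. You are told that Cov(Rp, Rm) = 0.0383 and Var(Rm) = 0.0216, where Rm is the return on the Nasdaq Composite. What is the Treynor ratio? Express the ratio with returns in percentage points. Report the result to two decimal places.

β = Cov / Var = 0.0383 / 0.0216 = 1.7731
Treynor = (Rp − Rf) / β = (11.5% − 4.1%) / 1.7731 = 7.40 / 1.7731 = 4.1735

4.17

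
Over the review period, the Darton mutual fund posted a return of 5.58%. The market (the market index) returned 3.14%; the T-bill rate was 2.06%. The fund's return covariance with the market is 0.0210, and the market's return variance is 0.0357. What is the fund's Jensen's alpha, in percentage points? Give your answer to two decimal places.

β = Cov / Var = 0.0210 / 0.0357 = 0.5882
E[R] = Rf + β(Rm − Rf) = 2.06% + 0.5882 × (3.14% − 2.06%) = 2.6953%
α = Rp − E[R] = 5.58% − 2.6953% = 2.8847

2.88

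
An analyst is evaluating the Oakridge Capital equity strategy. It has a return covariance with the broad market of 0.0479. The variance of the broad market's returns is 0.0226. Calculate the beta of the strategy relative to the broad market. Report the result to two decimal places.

2.12

β = Cov(Rp, Rm) / Var(Rm) = 0.0479 / 0.0226 = 2.1195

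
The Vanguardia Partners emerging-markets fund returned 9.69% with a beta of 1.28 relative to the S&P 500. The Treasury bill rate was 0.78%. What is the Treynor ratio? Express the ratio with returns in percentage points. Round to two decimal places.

6.96

Treynor = (Rp − Rf) / β = (9.69% − 0.78%) / 1.28 = 8.91 / 1.28 = 6.9609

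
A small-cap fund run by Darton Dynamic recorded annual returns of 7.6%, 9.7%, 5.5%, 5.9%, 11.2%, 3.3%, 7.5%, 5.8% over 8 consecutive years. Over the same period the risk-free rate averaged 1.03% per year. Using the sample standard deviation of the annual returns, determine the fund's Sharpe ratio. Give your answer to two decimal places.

2.40

μ = (7.6 + 9.7 + 5.5 + 5.9 + 11.2 + 3.3 + 7.5 + 5.8) / 8 = 56.50 / 8 = 7.0625%
Sample σ = √[Σ(r − μ)² / 7] = √[44.0988 / 7] = √6.2998 = 2.5099%
Sharpe = (μ − rf) / σ = (7.0625 − 1.03) / 2.5099 = 6.0325 / 2.5099 = 2.4035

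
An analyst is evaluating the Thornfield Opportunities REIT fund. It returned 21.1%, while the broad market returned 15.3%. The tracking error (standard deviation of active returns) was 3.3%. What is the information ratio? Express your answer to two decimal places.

IR = (Rp − Rb) / TE = (21.1% − 15.3%) / 3.3% = 5.80% / 3.3% = 1.7576

1.76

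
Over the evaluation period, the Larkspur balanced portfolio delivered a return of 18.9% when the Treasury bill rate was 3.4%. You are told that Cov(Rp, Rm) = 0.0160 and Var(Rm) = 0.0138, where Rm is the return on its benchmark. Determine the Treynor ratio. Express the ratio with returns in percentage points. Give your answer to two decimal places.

13.37

β = Cov / Var = 0.0160 / 0.0138 = 1.1594
Treynor = (Rp − Rf) / β = (18.9% − 3.4%) / 1.1594 = 15.50 / 1.1594 = 13.3690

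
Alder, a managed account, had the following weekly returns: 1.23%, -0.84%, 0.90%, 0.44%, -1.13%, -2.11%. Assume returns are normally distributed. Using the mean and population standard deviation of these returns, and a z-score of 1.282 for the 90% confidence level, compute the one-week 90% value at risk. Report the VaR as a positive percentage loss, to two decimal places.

Mean return r̄ = -1.510 / 6 = -0.2517%
Σ(r − r̄)² = 8.5711; population σ = √(8.5711/6) = 1.1952%
VaR = −(r̄ − z·σ) = −(-0.2517 − 1.282 × 1.1952) = −(-1.7839) = 1.7839%

1.78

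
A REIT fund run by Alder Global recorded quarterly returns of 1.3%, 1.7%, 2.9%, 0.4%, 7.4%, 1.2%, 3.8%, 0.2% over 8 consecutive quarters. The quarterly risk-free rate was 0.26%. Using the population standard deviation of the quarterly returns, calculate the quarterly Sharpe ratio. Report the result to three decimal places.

0.950

r̄ = (1.3 + 1.7 + 2.9 + 0.4 + 7.4 + 1.2 + 3.8 + 0.2) / 8 = 18.90 / 8 = 2.3625%
Population σ = √[Σ(r − r̄)² / 8] = √[39.1788 / 8] = √4.8974 = 2.2130%
Sharpe = (r̄ − rf) / σ = (2.3625 − 0.26) / 2.2130 = 2.1025 / 2.2130 = 0.9501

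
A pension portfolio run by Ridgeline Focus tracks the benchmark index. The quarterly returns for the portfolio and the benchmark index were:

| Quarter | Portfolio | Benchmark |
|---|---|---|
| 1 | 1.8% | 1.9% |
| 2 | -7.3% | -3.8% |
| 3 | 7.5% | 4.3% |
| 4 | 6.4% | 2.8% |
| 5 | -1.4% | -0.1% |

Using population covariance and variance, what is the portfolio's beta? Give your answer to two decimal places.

r̄p = 1.4000%,  r̄m = 1.0200%
Cov = Σ(rp − r̄p)(rm − r̄m) / 5 = 14.8660
Var(rm) = Σ(rm − r̄m)² / 5 = 7.8376
β = Cov / Var = 14.8660 / 7.8376 = 1.8968

1.90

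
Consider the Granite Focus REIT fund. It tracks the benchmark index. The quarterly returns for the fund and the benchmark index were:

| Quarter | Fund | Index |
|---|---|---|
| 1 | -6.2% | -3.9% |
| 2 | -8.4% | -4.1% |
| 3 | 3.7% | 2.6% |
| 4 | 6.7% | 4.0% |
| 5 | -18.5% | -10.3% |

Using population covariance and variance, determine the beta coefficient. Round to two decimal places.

r̄p = -4.5400%,  r̄m = -2.3400%
Cov = Σ(rp − r̄p)(rm − r̄m) / 5 = 46.4944
Var(rm) = Σ(rm − r̄m)² / 5 = 26.6984
β = Cov / Var = 46.4944 / 26.6984 = 1.7415

1.74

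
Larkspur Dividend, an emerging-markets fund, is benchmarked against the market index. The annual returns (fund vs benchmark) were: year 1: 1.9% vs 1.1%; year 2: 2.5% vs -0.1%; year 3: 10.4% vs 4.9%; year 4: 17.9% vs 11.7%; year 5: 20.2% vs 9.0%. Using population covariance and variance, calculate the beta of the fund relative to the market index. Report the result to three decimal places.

1.600

r̄p = 10.5800%,  r̄m = 5.3200%
Cov = Σ(rp − r̄p)(rm − r̄m) / 5 = 32.5204
Var(rm) = Σ(rm − r̄m)² / 5 = 20.3216
β = Cov / Var = 32.5204 / 20.3216 = 1.6003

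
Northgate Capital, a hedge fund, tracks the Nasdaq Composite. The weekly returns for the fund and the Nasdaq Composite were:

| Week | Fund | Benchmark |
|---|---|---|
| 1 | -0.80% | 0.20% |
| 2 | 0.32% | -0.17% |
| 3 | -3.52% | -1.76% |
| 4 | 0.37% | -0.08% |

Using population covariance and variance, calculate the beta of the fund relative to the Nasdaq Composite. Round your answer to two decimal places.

1.83

r̄p = -0.9075%,  r̄m = -0.4525%
Cov = Σ(rp − r̄p)(rm − r̄m) / 4 = 1.0772
Var(rm) = Σ(rm − r̄m)² / 4 = 0.5885
β = Cov / Var = 1.0772 / 0.5885 = 1.8304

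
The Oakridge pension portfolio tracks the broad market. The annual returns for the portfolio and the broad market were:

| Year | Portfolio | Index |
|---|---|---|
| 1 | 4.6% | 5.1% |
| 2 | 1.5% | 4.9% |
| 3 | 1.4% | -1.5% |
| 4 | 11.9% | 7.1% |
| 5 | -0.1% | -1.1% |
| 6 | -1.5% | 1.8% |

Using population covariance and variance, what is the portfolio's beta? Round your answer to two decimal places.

0.99

r̄p = 2.9667%,  r̄m = 2.7167%
Cov = Σ(rp − r̄p)(rm − r̄m) / 6 = 10.3756
Var(rm) = Σ(rm − r̄m)² / 6 = 10.4747
β = Cov / Var = 10.3756 / 10.4747 = 0.9905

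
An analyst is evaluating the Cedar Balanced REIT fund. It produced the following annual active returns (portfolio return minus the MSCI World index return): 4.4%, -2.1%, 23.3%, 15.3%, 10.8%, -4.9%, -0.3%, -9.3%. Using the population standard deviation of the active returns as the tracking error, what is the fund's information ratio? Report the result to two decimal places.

r̄ = (4.4 − 2.1 + 23.3 + 15.3 + 10.8 − 4.9 − 0.3 − 9.3) / 8 = 4.6500%
Σ(r − r̄)² = 855.0000; population σ = √(855.0000/8) = 10.3380%
IR = r̄ / tracking error = 4.6500 / 10.3380 = 0.4498

0.45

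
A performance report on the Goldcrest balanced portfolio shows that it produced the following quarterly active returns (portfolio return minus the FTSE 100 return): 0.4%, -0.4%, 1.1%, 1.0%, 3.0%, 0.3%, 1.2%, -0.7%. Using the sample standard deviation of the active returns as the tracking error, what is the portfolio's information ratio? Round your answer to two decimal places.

Mean return μ = 5.90 / 8 = 0.7375%
Σ(r − μ)² = (0.4 − 0.7375)² + (-0.4 − 0.7375)² + … = 9.1988
sample σ = √(9.1988 / 7) = √1.3141 = 1.1463%
IR = μ / tracking error = 0.7375 / 1.1463 = 0.6434

0.64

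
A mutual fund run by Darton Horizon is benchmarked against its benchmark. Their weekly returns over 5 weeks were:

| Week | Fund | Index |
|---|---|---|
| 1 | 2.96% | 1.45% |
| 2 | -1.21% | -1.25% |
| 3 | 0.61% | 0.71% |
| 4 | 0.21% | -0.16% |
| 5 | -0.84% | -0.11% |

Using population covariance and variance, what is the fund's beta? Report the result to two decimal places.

1.47

r̄p = 0.3460%,  r̄m = 0.1280%
Cov = Σ(rp − r̄p)(rm − r̄m) / 5 = 1.2150
Var(rm) = Σ(rm − r̄m)² / 5 = 0.8250
β = Cov / Var = 1.2150 / 0.8250 = 1.4727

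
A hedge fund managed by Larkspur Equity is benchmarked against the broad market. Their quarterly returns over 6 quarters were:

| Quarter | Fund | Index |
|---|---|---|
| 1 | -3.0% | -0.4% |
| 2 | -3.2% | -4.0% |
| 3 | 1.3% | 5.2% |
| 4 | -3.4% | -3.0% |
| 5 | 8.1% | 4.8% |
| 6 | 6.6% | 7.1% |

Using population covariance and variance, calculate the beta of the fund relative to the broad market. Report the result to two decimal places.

0.97

r̄p = 1.0667%,  r̄m = 1.6167%
Cov = Σ(rp − r̄p)(rm − r̄m) / 6 = 17.7256
Var(rm) = Σ(rm − r̄m)² / 6 = 18.3281
β = Cov / Var = 17.7256 / 18.3281 = 0.9671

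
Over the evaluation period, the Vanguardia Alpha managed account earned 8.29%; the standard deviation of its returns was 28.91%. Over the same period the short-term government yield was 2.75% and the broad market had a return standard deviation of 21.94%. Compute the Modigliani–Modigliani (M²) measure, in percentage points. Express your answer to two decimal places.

6.95

Sharpe = (Rp − Rf) / σp = (8.29% − 2.75%) / 28.91% = 0.1916
M² = Rf + Sharpe × σm = 2.75% + 0.1916 × 21.94% = 6.9537%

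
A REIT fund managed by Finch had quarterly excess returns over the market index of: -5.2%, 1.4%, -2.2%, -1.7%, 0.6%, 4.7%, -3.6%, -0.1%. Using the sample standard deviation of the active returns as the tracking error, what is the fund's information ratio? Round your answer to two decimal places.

μ = (-5.2 + 1.4 − 2.2 − 1.7 + 0.6 + 4.7 − 3.6 − 0.1) / 8 = -0.7625%
Σ(r − μ)² = (-5.2 − (-0.7625))² + (1.4 − (-0.7625))² + (-2.2 − (-0.7625))² + … = 67.4988
σ = √[67.4988 / 7] = 3.1053%
IR = μ / tracking error = -0.7625 / 3.1053 = -0.2455

-0.25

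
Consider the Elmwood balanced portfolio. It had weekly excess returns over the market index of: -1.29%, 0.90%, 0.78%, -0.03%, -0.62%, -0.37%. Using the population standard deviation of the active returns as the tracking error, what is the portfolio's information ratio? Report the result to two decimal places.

-0.14

Mean return μ = -0.630 / 6 = -0.1050%
Σ(r − μ)² = (-1.29 − (-0.1050))² + (0.9 − (-0.1050))² + (0.78 − (-0.1050))² + … = 3.5386
population σ = √(3.5386 / 6) = √0.5898 = 0.7680%
IR = μ / tracking error = -0.1050 / 0.7680 = -0.1367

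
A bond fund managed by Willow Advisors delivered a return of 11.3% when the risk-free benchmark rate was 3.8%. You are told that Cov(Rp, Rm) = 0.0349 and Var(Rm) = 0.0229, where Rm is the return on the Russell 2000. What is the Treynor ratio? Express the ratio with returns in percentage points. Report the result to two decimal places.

4.92

β = Cov / Var = 0.0349 / 0.0229 = 1.5240
Treynor = (Rp − Rf) / β = (11.3% − 3.8%) / 1.5240 = 7.50 / 1.5240 = 4.9213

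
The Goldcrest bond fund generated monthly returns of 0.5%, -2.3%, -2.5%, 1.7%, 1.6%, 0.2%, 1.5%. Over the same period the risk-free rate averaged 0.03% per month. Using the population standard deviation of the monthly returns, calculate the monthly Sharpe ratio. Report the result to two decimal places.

0.04

μ = (0.5 − 2.3 − 2.5 + 1.7 + 1.6 + 0.2 + 1.5) / 7 = 0.1000%
Σ(r − μ)² = 19.4600; population σ = √(19.4600/7) = 1.6673%
Sharpe = (μ − rf) / σ = (0.1000 − 0.03) / 1.6673 = 0.0700 / 1.6673 = 0.0420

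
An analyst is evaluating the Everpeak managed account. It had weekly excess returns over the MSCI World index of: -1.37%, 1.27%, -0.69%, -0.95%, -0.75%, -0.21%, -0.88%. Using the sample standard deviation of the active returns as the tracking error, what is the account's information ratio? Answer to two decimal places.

-0.60

μ = (-1.37 + 1.27 − 0.69 − 0.95 − 0.75 − 0.21 − 0.88) / 7 = -3.580 / 7 = -0.5114%
Σ(r − μ)² = (-1.37 − (-0.5114))² + (1.27 − (-0.5114))² + … = 4.4185
σ = √[4.4185 / 6] = 0.8581%
IR = μ / tracking error = -0.5114 / 0.8581 = -0.5960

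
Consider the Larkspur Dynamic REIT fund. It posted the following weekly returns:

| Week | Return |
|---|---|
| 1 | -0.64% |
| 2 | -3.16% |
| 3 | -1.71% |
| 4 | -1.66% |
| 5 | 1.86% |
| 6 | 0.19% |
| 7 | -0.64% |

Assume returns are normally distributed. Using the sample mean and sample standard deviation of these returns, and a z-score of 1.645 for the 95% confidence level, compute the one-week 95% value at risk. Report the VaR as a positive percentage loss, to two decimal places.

r̄ = (-0.64 − 3.16 − 1.71 − 1.66 + 1.86 + 0.19 − 0.64) / 7 = -5.760 / 7 = -0.8229%
Sample σ = √[Σ(r − r̄)² / 6] = √[15.2405 / 6] = √2.5401 = 1.5938%
VaR = −(r̄ − z·σ) = −(-0.8229 − 1.645 × 1.5938) = −(-3.4447) = 3.4447%

3.44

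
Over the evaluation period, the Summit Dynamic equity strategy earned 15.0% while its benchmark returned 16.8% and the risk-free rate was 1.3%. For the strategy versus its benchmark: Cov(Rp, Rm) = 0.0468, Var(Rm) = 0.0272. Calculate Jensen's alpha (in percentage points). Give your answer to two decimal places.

β = Cov / Var = 0.0468 / 0.0272 = 1.7206
E[R] = Rf + β(Rm − Rf) = 1.3% + 1.7206 × (16.8% − 1.3%) = 27.9693%
α = Rp − E[R] = 15.0% − 27.9693% = -12.9693

-12.97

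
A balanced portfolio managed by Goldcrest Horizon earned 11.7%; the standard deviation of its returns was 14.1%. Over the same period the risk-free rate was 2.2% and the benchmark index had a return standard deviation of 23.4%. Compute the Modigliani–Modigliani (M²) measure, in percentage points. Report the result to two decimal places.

Sharpe = (Rp − Rf) / σp = (11.7% − 2.2%) / 14.1% = 0.6738
M² = Rf + Sharpe × σm = 2.2% + 0.6738 × 23.4% = 17.9669%

17.97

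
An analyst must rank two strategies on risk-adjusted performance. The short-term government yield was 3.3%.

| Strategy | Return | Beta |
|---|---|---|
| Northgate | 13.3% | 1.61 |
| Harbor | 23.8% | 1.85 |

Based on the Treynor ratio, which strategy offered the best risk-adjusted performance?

Harbor

Northgate: Treynor = (13.3% − 3.3%) / 1.61 = 6.211
Harbor: Treynor = (23.8% − 3.3%) / 1.85 = 11.081
Highest: Harbor (11.081).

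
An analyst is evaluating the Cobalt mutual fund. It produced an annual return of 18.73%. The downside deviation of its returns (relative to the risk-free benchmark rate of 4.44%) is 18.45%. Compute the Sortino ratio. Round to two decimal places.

0.77

Sortino = (Rp − Rf) / σd = (18.73% − 4.44%) / 18.45% = 14.29% / 18.45% = 0.7745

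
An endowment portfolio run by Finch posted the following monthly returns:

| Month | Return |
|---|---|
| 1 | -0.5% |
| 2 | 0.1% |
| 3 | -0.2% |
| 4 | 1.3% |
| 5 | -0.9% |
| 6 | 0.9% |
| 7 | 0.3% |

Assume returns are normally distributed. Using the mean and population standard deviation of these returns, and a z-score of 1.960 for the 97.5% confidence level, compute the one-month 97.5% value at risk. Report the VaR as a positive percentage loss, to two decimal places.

r̄ = (-0.5 + 0.1 − 0.2 + 1.3 − 0.9 + 0.9 + 0.3) / 7 = 0.1429%
Σ(r − r̄)² = (-0.5 − 0.1429)² + (0.1 − 0.1429)² + (-0.2 − 0.1429)² + … = 3.5571
population σ = √(3.5571 / 7) = √0.5082 = 0.7129%
VaR = −(r̄ − z·σ) = −(0.1429 − 1.960 × 0.7129) = −(-1.2544) = 1.2544%

1.25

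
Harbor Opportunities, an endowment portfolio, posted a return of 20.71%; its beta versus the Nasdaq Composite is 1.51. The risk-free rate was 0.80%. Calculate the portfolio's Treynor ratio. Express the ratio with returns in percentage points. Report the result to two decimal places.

Treynor = (Rp − Rf) / β = (20.71% − 0.80%) / 1.51 = 19.91 / 1.51 = 13.1854

13.19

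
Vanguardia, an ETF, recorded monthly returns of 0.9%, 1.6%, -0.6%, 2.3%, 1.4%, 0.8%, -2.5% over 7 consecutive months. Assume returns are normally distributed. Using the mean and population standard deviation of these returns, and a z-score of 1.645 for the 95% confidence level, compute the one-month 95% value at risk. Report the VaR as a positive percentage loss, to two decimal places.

Mean return μ = 3.90 / 7 = 0.5571%
Population σ = √[Σ(r − μ)² / 7] = √[15.6971 / 7] = √2.2424 = 1.4975%
VaR = −(μ − z·σ) = −(0.5571 − 1.645 × 1.4975) = −(-1.9063) = 1.9063%

1.91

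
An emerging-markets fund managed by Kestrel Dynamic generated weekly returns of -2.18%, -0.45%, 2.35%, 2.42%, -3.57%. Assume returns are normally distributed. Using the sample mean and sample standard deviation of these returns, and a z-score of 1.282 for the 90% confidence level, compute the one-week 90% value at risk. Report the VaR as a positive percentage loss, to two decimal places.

3.72

μ = (-2.18 − 0.45 + 2.35 + 2.42 − 3.57) / 5 = -0.2860%
Σ(r − μ)² = 28.6697; sample σ = √(28.6697/4) = 2.6772%
VaR = −(μ − z·σ) = −(-0.2860 − 1.282 × 2.6772) = −(-3.7182) = 3.7182%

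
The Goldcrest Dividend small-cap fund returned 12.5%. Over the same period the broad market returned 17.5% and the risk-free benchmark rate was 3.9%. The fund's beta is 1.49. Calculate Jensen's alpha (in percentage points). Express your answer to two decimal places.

-11.66

CAPM expected return = Rf + β(Rm − Rf) = 3.9% + 1.49 × (17.5% − 3.9%) = 3.9 + 1.49 × 13.60 = 24.1640%
Jensen's α = Rp − E[R] = 12.5% − 24.1640% = -11.6640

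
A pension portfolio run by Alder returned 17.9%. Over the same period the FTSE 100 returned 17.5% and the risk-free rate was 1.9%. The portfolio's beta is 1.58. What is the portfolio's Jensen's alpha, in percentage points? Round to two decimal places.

-8.65

CAPM expected return = Rf + β(Rm − Rf) = 1.9% + 1.58 × (17.5% − 1.9%) = 1.9 + 1.58 × 15.60 = 26.5480%
Jensen's α = Rp − E[R] = 17.9% − 26.5480% = -8.6480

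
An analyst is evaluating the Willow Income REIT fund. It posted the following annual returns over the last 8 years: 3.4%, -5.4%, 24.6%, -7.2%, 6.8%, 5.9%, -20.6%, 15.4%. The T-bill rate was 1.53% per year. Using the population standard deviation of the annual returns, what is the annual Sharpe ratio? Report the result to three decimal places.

r̄ = (3.4 − 5.4 + 24.6 − 7.2 + 6.8 + 5.9 − 20.6 + 15.4) / 8 = 2.8625%
Population std dev = √[1374.7388 / 8] = 13.1089%
Sharpe = (r̄ − rf) / σ = (2.8625 − 1.53) / 13.1089 = 1.3325 / 13.1089 = 0.1016

0.102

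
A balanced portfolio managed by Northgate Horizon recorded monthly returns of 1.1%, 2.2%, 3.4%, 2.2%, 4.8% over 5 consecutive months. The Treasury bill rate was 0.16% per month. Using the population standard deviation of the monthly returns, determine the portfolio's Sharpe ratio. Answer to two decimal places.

2.05

μ = (1.1 + 2.2 + 3.4 + 2.2 + 4.8) / 5 = 13.70 / 5 = 2.7400%
Σ(r − μ)² = (1.1 − 2.7400)² + (2.2 − 2.7400)² + … = 7.9520
population σ = √(7.9520 / 5) = √1.5904 = 1.2611%
Sharpe = (μ − rf) / σ = (2.7400 − 0.16) / 1.2611 = 2.5800 / 1.2611 = 2.0458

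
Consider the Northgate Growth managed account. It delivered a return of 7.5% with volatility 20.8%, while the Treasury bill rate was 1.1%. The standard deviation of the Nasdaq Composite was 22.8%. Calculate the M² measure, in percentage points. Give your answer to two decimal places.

Sharpe = (Rp − Rf) / σp = (7.5% − 1.1%) / 20.8% = 0.3077
M² = Rf + Sharpe × σm = 1.1% + 0.3077 × 22.8% = 8.1156%

8.12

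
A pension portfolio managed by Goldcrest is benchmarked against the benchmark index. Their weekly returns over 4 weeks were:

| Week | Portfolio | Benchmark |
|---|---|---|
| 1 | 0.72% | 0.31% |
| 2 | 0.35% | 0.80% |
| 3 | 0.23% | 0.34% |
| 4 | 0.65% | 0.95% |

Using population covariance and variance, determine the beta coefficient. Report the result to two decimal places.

r̄p = 0.4875%,  r̄m = 0.6000%
Cov = Σ(rp − r̄p)(rm − r̄m) / 4 = 0.0072
Var(rm) = Σ(rm − r̄m)² / 4 = 0.0786
β = Cov / Var = 0.0072 / 0.0786 = 0.0916

0.09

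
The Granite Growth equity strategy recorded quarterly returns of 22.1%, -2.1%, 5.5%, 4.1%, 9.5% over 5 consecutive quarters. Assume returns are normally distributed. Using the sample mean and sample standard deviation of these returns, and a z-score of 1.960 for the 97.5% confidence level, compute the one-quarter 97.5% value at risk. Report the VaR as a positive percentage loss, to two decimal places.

9.83

μ = (22.1 − 2.1 + 5.5 + 4.1 + 9.5) / 5 = 39.10 / 5 = 7.8200%
Sample std dev = √[324.3680 / 4] = 9.0051%
VaR = −(μ − z·σ) = −(7.8200 − 1.960 × 9.0051) = −(-9.8300) = 9.8300%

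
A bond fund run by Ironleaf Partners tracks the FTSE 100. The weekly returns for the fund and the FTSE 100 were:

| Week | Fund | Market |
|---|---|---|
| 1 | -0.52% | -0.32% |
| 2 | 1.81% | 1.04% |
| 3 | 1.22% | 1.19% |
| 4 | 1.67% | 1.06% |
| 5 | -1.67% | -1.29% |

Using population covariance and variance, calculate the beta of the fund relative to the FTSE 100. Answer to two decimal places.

1.36

r̄p = 0.5020%,  r̄m = 0.3360%
Cov = Σ(rp − r̄p)(rm − r̄m) / 5 = 1.3163
Var(rm) = Σ(rm − r̄m)² / 5 = 0.9647
β = Cov / Var = 1.3163 / 0.9647 = 1.3645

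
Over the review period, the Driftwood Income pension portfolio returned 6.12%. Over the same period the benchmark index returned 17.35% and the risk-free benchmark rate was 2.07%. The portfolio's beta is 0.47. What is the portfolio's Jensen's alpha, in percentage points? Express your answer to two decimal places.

CAPM expected return = Rf + β(Rm − Rf) = 2.07% + 0.47 × (17.35% − 2.07%) = 2.07 + 0.47 × 15.28 = 9.2516%
Jensen's α = Rp − E[R] = 6.12% − 9.2516% = -3.1316

-3.13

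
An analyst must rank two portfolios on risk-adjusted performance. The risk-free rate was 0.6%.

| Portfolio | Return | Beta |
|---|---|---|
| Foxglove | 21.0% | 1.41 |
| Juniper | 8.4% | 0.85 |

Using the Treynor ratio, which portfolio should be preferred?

Foxglove: Treynor = (21.0% − 0.6%) / 1.41 = 14.468
Juniper: Treynor = (8.4% − 0.6%) / 0.85 = 9.176
Highest: Foxglove (14.468).

Foxglove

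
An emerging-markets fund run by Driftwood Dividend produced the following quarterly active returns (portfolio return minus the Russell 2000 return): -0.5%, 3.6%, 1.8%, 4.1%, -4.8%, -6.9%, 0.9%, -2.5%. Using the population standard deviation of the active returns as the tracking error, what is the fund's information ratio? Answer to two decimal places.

r̄ = (-0.5 + 3.6 + 1.8 + 4.1 − 4.8 − 6.9 + 0.9 − 2.5) / 8 = -0.5375%
Σ(r − r̄)² = (-0.5 − (-0.5375))² + (3.6 − (-0.5375))² + … = 108.6588
population σ = √(108.6588 / 8) = √13.5824 = 3.6854%
IR = r̄ / tracking error = -0.5375 / 3.6854 = -0.1458

-0.15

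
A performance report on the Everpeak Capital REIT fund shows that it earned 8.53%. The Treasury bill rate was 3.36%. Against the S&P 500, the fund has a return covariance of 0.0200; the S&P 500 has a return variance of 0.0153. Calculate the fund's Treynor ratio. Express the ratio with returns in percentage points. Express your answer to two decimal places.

β = Cov / Var = 0.0200 / 0.0153 = 1.3072
Treynor = (Rp − Rf) / β = (8.53% − 3.36%) / 1.3072 = 5.17 / 1.3072 = 3.9550

3.96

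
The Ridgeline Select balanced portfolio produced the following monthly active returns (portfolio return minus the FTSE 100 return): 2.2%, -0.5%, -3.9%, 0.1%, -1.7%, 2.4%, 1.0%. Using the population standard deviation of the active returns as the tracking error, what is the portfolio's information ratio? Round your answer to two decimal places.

-0.03

r̄ = (2.2 − 0.5 − 3.9 + 0.1 − 1.7 + 2.4 + 1) / 7 = -0.40 / 7 = -0.0571%
Population std dev = √[29.9371 / 7] = 2.0680%
IR = r̄ / tracking error = -0.0571 / 2.0680 = -0.0276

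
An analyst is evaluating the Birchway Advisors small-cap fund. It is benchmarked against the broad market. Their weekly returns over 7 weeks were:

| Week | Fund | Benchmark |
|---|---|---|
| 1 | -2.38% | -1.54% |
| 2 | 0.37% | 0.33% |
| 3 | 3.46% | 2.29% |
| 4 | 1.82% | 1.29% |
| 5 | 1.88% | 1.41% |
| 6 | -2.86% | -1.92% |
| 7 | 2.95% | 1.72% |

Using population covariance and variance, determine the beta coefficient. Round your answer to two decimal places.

1.52

r̄p = 0.7486%,  r̄m = 0.5114%
Cov = Σ(rp − r̄p)(rm − r̄m) / 7 = 3.5135
Var(rm) = Σ(rm − r̄m)² / 7 = 2.3130
β = Cov / Var = 3.5135 / 2.3130 = 1.5190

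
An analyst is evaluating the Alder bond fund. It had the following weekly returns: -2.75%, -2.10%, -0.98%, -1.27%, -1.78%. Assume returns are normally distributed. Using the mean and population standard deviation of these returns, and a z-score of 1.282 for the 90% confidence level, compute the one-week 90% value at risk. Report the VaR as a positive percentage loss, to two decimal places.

2.58

Mean return μ = -8.880 / 5 = -1.7760%
Σ(r − μ)² = (-2.75 − (-1.7760))² + (-2.1 − (-1.7760))² + … = 1.9433
population σ = √(1.9433 / 5) = √0.3887 = 0.6235%
VaR = −(μ − z·σ) = −(-1.7760 − 1.282 × 0.6235) = −(-2.5753) = 2.5753%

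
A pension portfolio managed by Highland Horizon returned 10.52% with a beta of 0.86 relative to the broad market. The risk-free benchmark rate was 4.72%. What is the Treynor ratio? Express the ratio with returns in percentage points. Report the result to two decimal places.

Treynor = (Rp − Rf) / β = (10.52% − 4.72%) / 0.86 = 5.80 / 0.86 = 6.7442

6.74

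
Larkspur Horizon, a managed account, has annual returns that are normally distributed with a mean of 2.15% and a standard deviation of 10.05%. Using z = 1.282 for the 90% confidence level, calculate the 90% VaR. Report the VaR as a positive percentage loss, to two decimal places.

VaR (as % loss) = −(μ − z·σ) = −(2.15% − 1.282 × 10.05%) = −(-10.7341%) = 10.7341%

10.73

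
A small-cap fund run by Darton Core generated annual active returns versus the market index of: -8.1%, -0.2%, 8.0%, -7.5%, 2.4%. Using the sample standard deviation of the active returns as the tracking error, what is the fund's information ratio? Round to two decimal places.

Mean return r̄ = -5.40 / 5 = -1.0800%
Sample σ = √[Σ(r − r̄)² / 4] = √[185.8280 / 4] = √46.4570 = 6.8159%
IR = r̄ / tracking error = -1.0800 / 6.8159 = -0.1585

-0.16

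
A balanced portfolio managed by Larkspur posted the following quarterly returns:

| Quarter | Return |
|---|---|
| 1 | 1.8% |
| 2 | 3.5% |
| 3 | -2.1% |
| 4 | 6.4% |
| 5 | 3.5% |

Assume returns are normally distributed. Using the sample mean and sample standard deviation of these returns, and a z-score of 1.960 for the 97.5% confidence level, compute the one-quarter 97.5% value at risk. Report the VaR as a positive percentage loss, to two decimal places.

3.48

Mean return r̄ = 13.10 / 5 = 2.6200%
Sample σ = √[Σ(r − r̄)² / 4] = √[38.7880 / 4] = √9.6970 = 3.1140%
VaR = −(r̄ − z·σ) = −(2.6200 − 1.960 × 3.1140) = −(-3.4834) = 3.4834%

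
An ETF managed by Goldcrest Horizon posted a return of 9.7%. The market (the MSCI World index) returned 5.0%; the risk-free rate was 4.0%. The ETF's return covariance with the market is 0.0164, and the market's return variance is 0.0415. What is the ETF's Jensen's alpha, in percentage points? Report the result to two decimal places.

β = Cov / Var = 0.0164 / 0.0415 = 0.3952
E[R] = Rf + β(Rm − Rf) = 4.0% + 0.3952 × (5.0% − 4.0%) = 4.3952%
α = Rp − E[R] = 9.7% − 4.3952% = 5.3048

5.30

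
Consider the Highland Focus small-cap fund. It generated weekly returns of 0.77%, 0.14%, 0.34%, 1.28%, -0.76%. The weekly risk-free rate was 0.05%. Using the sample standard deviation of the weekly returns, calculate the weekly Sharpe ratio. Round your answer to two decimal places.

0.40

r̄ = (0.77 + 0.14 + 0.34 + 1.28 − 0.76) / 5 = 1.770 / 5 = 0.3540%
Sample σ = √[Σ(r − r̄)² / 4] = √[2.3175 / 4] = √0.5794 = 0.7612%
Sharpe = (r̄ − rf) / σ = (0.3540 − 0.05) / 0.7612 = 0.3040 / 0.7612 = 0.3994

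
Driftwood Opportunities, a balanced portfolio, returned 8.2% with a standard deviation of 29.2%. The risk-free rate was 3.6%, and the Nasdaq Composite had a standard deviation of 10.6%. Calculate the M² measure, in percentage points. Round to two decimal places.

5.27

Sharpe = (Rp − Rf) / σp = (8.2% − 3.6%) / 29.2% = 0.1575
M² = Rf + Sharpe × σm = 3.6% + 0.1575 × 10.6% = 5.2695%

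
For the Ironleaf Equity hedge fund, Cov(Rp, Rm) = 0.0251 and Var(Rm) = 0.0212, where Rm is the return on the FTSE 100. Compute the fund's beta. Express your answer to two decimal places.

β = Cov(Rp, Rm) / Var(Rm) = 0.0251 / 0.0212 = 1.1840

1.18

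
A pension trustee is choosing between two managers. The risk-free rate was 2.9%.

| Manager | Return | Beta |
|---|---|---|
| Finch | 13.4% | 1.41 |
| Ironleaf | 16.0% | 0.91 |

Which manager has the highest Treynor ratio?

Finch: Treynor = (13.4% − 2.9%) / 1.41 = 7.447
Ironleaf: Treynor = (16.0% − 2.9%) / 0.91 = 14.396
Highest: Ironleaf (14.396).

Ironleaf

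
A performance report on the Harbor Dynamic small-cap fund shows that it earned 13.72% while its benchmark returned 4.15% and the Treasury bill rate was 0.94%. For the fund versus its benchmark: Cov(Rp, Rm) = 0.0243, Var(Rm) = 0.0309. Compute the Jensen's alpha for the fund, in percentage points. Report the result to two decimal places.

10.26

β = Cov / Var = 0.0243 / 0.0309 = 0.7864
E[R] = Rf + β(Rm − Rf) = 0.94% + 0.7864 × (4.15% − 0.94%) = 3.4643%
α = Rp − E[R] = 13.72% − 3.4643% = 10.2557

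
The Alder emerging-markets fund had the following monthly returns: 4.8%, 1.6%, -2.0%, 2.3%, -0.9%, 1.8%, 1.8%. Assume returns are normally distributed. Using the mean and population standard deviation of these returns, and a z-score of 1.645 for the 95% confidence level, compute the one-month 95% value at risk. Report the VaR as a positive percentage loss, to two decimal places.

r̄ = (4.8 + 1.6 − 2 + 2.3 − 0.9 + 1.8 + 1.8) / 7 = 1.3429%
Population std dev = √[29.5571 / 7] = 2.0549%
VaR = −(r̄ − z·σ) = −(1.3429 − 1.645 × 2.0549) = −(-2.0374) = 2.0374%

2.04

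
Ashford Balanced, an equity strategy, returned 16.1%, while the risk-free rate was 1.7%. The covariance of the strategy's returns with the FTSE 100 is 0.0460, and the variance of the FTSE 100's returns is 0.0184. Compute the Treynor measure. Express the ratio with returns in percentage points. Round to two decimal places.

5.76

β = Cov / Var = 0.0460 / 0.0184 = 2.5000
Treynor = (Rp − Rf) / β = (16.1% − 1.7%) / 2.5000 = 14.40 / 2.5000 = 5.7600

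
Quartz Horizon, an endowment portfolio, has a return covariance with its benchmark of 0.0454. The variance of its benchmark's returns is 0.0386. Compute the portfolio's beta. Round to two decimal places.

1.18

β = Cov(Rp, Rm) / Var(Rm) = 0.0454 / 0.0386 = 1.1762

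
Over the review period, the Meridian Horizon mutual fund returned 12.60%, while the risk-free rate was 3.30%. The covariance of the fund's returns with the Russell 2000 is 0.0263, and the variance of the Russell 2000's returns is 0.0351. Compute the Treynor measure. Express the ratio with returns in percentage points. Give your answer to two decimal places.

12.41

β = Cov / Var = 0.0263 / 0.0351 = 0.7493
Treynor = (Rp − Rf) / β = (12.60% − 3.30%) / 0.7493 = 9.30 / 0.7493 = 12.4116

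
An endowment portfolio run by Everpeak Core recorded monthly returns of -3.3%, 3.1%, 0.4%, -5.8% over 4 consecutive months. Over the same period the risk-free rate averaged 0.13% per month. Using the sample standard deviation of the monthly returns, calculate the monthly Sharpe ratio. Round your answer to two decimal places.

-0.39

r̄ = (-3.3 + 3.1 + 0.4 − 5.8) / 4 = -1.4000%
Σ(r − r̄)² = 46.4600; sample σ = √(46.4600/3) = 3.9353%
Sharpe = (r̄ − rf) / σ = (-1.4000 − 0.13) / 3.9353 = -1.5300 / 3.9353 = -0.3888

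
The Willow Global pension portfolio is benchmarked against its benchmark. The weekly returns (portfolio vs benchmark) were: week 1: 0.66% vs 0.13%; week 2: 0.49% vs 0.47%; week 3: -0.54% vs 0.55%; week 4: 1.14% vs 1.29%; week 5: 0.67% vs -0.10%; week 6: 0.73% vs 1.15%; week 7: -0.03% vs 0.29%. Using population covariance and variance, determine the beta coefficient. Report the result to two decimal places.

r̄p = 0.4457%,  r̄m = 0.5400%
Cov = Σ(rp − r̄p)(rm − r̄m) / 7 = 0.0812
Var(rm) = Σ(rm − r̄m)² / 7 = 0.2257
β = Cov / Var = 0.0812 / 0.2257 = 0.3598

0.36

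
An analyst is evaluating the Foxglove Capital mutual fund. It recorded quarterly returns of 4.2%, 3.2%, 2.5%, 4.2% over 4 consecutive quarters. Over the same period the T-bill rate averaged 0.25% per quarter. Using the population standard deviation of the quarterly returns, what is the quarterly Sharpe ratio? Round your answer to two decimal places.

r̄ = (4.2 + 3.2 + 2.5 + 4.2) / 4 = 3.5250%
Population std dev = √[2.0675 / 4] = 0.7189%
Sharpe = (r̄ − rf) / σ = (3.5250 − 0.25) / 0.7189 = 3.2750 / 0.7189 = 4.5556

4.56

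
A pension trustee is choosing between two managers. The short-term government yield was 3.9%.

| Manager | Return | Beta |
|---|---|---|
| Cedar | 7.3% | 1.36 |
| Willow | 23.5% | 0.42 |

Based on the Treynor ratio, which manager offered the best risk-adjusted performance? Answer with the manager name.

Willow

Cedar: Treynor = (7.3% − 3.9%) / 1.36 = 2.500
Willow: Treynor = (23.5% − 3.9%) / 0.42 = 46.667
Highest: Willow (46.667).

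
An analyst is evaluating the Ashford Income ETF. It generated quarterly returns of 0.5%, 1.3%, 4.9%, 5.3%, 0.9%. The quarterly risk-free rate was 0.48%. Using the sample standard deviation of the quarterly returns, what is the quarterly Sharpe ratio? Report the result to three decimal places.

0.904

r̄ = (0.5 + 1.3 + 4.9 + 5.3 + 0.9) / 5 = 2.5800%
Σ(r − r̄)² = 21.5680; sample σ = √(21.5680/4) = 2.3221%
Sharpe = (r̄ − rf) / σ = (2.5800 − 0.48) / 2.3221 = 2.1000 / 2.3221 = 0.9044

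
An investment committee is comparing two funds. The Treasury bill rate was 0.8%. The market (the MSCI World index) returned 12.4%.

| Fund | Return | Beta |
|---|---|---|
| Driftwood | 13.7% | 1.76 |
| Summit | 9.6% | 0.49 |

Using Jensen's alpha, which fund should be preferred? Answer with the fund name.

Summit

Driftwood: α = 13.7% − [0.8% + 1.76 × (12.4% − 0.8%)] = -7.516
Summit: α = 9.6% − [0.8% + 0.49 × (12.4% − 0.8%)] = 3.116
Highest: Summit (3.116).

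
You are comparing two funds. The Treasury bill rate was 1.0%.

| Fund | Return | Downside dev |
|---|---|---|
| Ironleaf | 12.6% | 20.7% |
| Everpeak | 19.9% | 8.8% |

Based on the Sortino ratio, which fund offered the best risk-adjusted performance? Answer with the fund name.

Ironleaf: Sortino ratio = (12.6% − 1.0%) / 20.7% = 0.560
Everpeak: Sortino ratio = (19.9% − 1.0%) / 8.8% = 2.148
Highest: Everpeak (2.148).

Everpeak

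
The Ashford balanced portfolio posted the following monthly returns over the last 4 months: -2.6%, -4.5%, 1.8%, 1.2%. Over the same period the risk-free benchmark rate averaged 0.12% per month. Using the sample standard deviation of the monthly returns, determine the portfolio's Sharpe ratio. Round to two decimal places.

-0.38

r̄ = (-2.6 − 4.5 + 1.8 + 1.2) / 4 = -4.10 / 4 = -1.0250%
Σ(r − r̄)² = 27.4875; sample σ = √(27.4875/3) = 3.0270%
Sharpe = (r̄ − rf) / σ = (-1.0250 − 0.12) / 3.0270 = -1.1450 / 3.0270 = -0.3783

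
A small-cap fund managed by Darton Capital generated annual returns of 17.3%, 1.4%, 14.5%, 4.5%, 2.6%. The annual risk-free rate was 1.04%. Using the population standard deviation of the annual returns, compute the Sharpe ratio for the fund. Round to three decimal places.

1.074

Mean return μ = 40.30 / 5 = 8.0600%
Σ(r − μ)² = 213.6920; population σ = √(213.6920/5) = 6.5375%
Sharpe = (μ − rf) / σ = (8.0600 − 1.04) / 6.5375 = 7.0200 / 6.5375 = 1.0738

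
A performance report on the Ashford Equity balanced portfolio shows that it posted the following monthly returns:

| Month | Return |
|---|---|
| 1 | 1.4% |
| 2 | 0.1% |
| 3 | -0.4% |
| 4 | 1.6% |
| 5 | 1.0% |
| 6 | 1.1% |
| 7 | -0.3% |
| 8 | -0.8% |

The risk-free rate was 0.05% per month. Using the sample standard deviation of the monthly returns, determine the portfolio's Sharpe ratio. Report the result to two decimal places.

r̄ = (1.4 + 0.1 − 0.4 + 1.6 + 1 + 1.1 − 0.3 − 0.8) / 8 = 3.70 / 8 = 0.4625%
Σ(r − r̄)² = 5.9188; sample σ = √(5.9188/7) = 0.9195%
Sharpe = (r̄ − rf) / σ = (0.4625 − 0.05) / 0.9195 = 0.4125 / 0.9195 = 0.4486

0.45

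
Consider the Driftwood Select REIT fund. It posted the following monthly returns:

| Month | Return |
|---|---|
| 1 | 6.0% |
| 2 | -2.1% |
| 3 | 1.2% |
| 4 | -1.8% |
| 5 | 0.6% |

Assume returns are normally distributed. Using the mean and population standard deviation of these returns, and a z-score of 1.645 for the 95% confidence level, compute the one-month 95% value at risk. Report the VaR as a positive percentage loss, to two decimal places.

4.01

r̄ = (6 − 2.1 + 1.2 − 1.8 + 0.6) / 5 = 3.90 / 5 = 0.7800%
Σ(r − r̄)² = 42.4080; population σ = √(42.4080/5) = 2.9123%
VaR = −(r̄ − z·σ) = −(0.7800 − 1.645 × 2.9123) = −(-4.0107) = 4.0107%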